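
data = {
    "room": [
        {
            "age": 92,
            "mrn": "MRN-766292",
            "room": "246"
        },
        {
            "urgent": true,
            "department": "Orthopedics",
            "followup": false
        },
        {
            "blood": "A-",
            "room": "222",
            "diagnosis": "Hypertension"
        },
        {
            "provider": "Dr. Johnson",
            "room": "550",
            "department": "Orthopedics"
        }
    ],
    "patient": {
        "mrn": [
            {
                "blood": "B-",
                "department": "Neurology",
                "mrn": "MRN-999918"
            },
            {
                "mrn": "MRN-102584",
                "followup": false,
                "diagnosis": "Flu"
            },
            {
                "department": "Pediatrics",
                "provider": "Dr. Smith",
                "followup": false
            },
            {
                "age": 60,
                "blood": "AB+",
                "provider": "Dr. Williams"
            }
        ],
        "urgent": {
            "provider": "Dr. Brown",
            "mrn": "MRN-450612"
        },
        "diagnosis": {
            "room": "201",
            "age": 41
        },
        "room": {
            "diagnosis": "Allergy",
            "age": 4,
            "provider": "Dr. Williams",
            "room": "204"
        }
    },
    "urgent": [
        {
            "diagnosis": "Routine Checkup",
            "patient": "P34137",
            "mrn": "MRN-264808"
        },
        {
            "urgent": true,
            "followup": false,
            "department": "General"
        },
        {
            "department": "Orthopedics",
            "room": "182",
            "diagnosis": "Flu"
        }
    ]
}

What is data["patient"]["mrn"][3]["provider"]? "Dr. Williams"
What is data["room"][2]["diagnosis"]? "Hypertension"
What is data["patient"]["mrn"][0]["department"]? "Neurology"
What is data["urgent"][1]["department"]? "General"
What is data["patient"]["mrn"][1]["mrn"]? "MRN-102584"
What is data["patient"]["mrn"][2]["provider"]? "Dr. Smith"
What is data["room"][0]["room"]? "246"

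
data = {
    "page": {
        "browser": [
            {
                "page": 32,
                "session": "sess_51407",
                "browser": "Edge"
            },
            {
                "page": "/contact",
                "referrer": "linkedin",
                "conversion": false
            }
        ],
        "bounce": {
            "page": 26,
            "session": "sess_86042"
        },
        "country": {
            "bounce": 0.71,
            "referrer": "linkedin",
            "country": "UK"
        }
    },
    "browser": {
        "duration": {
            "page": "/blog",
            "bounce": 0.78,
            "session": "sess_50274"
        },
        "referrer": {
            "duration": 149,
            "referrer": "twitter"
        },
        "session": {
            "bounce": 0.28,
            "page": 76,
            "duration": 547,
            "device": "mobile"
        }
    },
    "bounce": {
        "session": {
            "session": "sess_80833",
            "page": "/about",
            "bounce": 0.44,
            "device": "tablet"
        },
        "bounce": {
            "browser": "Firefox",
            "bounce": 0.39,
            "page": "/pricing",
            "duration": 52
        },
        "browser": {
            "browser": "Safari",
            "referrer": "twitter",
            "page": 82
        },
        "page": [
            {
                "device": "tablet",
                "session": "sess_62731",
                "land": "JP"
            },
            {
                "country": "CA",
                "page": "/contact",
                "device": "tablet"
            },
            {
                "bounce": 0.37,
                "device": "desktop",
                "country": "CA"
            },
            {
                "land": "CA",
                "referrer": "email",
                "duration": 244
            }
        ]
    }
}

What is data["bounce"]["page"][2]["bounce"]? 0.37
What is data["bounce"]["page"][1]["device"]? "tablet"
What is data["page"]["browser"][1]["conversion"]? False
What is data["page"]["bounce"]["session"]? "sess_86042"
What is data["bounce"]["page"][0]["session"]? "sess_62731"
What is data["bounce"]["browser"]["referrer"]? "twitter"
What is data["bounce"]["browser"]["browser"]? "Safari"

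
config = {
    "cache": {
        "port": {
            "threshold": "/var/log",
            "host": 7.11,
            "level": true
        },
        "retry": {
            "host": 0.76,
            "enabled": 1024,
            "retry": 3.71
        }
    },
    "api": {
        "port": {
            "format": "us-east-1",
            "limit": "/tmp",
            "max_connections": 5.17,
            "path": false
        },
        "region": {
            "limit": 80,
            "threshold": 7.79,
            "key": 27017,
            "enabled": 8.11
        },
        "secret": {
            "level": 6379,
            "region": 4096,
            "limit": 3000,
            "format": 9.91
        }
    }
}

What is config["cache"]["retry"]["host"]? 0.76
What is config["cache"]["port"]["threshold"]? "/var/log"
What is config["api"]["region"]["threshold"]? 7.79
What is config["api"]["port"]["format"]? "us-east-1"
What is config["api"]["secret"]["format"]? 9.91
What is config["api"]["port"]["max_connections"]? 5.17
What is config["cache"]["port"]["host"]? 7.11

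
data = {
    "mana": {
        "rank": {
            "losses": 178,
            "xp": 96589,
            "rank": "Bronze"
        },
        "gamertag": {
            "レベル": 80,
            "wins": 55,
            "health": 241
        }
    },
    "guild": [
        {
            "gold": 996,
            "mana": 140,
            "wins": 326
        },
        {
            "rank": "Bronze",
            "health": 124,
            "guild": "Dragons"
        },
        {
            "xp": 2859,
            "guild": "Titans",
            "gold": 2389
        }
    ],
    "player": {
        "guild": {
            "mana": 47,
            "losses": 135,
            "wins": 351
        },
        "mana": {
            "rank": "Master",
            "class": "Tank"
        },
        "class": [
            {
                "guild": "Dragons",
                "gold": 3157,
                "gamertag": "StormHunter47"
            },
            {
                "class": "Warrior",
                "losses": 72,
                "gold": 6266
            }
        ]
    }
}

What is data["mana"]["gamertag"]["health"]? 241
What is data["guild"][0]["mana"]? 140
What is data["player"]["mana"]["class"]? "Tank"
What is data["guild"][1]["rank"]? "Bronze"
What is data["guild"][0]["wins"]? 326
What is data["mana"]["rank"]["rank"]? "Bronze"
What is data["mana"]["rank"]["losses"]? 178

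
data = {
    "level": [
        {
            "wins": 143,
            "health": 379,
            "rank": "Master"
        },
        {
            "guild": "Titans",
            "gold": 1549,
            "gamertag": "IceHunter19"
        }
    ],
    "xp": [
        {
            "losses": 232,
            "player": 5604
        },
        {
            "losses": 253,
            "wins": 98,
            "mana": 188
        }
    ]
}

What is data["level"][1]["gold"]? 1549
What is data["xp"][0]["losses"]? 232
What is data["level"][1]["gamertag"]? "IceHunter19"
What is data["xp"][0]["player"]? 5604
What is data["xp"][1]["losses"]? 253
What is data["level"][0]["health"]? 379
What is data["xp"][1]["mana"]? 188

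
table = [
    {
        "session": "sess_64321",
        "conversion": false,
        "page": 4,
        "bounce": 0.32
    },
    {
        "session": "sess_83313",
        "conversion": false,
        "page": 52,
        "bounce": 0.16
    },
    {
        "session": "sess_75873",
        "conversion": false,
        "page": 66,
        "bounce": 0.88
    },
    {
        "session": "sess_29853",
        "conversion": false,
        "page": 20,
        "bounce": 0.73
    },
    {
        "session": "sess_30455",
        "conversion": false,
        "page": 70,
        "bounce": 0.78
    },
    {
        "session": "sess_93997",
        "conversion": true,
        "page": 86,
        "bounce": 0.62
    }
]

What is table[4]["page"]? 70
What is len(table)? 6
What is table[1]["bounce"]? 0.16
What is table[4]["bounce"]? 0.78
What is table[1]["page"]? 52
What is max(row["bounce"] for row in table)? 0.88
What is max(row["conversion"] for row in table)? True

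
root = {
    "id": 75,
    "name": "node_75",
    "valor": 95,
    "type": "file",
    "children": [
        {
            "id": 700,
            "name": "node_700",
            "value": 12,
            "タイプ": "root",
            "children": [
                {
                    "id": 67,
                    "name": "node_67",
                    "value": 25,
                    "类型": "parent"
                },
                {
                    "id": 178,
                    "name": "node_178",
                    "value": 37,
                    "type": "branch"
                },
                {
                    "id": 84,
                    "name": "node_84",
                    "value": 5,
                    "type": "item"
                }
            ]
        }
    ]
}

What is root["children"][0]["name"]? "node_700"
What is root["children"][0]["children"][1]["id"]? 178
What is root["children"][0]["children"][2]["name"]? "node_84"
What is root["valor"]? 95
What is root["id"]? 75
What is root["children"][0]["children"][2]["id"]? 84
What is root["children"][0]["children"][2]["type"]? "item"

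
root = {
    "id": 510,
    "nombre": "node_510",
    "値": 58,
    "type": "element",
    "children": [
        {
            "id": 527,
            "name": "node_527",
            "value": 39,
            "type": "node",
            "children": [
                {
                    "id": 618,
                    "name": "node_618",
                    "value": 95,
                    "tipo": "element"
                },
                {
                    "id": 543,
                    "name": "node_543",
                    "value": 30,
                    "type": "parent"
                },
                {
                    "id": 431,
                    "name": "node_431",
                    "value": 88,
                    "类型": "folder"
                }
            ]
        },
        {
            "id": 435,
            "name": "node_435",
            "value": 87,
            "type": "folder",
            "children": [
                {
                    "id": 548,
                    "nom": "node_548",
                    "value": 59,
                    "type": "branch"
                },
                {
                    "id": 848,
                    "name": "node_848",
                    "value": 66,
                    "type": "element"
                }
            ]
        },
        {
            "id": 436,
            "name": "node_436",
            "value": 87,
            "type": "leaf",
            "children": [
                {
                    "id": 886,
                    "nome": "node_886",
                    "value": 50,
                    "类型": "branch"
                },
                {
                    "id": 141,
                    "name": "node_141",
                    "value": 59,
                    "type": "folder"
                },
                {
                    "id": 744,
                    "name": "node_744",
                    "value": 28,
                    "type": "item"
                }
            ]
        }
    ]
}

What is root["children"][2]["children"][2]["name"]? "node_744"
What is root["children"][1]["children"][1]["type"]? "element"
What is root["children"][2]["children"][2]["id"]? 744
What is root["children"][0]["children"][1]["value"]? 30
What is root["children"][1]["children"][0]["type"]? "branch"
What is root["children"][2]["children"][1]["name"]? "node_141"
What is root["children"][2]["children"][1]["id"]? 141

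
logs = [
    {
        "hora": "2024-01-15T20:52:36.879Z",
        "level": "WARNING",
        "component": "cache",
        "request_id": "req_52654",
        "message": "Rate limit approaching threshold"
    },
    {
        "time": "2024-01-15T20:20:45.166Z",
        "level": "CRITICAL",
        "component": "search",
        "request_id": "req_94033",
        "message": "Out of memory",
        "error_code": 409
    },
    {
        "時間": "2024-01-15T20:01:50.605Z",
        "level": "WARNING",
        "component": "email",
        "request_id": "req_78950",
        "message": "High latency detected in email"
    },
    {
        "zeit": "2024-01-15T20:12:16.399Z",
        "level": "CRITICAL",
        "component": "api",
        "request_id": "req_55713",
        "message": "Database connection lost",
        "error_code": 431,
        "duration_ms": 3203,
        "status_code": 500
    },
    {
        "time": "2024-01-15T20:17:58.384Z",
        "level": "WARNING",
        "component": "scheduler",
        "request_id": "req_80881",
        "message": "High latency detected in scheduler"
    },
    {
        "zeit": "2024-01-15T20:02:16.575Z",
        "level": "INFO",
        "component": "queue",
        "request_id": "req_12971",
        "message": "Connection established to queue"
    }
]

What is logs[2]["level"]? "WARNING"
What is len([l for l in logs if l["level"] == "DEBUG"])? 0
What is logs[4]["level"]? "WARNING"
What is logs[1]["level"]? "CRITICAL"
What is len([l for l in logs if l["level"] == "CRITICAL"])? 2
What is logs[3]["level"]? "CRITICAL"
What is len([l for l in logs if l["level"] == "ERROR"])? 0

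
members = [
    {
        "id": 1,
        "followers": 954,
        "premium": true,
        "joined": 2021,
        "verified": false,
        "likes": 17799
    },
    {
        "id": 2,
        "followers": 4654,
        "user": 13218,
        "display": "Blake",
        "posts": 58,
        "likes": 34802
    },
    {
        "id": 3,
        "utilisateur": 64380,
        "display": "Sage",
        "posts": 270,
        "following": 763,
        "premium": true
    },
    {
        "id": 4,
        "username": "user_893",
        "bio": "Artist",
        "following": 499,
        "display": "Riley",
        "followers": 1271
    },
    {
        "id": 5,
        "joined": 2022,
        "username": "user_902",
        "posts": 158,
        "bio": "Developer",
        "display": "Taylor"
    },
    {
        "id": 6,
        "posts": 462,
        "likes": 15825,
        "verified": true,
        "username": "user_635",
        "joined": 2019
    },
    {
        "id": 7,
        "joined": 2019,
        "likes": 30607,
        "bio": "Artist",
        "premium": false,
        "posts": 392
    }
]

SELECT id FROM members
[1, 2, 3, 4, 5, 6, 7]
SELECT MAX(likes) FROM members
34802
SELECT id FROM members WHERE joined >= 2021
[1, 5]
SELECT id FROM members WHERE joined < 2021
[6, 7]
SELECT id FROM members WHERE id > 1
[2, 3, 4, 5, 6, 7]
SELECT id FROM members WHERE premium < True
[7]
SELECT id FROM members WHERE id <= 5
[1, 2, 3, 4, 5]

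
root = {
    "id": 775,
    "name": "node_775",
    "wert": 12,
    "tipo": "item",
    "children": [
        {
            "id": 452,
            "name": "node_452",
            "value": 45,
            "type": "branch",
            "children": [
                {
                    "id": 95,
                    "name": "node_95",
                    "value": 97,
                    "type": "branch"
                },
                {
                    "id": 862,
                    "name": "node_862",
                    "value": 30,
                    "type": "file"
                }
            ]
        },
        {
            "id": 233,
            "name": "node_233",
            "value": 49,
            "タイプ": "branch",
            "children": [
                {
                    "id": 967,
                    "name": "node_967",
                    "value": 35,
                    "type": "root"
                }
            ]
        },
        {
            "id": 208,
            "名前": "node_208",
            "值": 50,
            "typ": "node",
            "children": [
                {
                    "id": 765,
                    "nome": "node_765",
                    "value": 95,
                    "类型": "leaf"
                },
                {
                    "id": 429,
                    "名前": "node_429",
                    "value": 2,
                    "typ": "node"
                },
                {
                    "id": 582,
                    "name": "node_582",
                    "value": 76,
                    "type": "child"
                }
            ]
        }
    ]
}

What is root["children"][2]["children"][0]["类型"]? "leaf"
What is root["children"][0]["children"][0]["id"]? 95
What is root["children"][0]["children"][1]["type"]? "file"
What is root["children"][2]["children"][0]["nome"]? "node_765"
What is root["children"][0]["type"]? "branch"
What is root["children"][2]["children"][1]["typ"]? "node"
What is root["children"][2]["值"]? 50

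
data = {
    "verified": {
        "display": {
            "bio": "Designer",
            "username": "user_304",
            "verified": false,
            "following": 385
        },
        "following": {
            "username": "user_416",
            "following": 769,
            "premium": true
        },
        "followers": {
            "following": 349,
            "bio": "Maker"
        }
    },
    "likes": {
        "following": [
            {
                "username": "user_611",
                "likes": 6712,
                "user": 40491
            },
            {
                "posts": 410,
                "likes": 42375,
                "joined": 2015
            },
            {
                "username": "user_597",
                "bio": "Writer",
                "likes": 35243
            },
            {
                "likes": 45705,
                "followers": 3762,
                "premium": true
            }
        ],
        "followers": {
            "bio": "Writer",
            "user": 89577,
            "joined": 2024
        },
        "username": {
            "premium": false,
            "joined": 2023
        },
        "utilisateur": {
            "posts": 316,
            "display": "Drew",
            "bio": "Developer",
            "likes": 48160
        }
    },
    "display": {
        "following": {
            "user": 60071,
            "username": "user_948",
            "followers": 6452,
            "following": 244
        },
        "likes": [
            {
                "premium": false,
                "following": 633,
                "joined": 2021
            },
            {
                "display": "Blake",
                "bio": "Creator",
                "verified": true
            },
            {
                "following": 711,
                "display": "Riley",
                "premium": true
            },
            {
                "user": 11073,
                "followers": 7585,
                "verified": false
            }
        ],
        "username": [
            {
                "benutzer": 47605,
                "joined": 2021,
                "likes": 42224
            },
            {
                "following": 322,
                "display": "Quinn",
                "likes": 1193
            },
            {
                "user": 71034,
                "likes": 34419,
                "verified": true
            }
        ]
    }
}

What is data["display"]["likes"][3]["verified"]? False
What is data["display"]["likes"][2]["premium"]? True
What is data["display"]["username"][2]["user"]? 71034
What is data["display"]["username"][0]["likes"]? 42224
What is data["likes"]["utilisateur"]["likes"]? 48160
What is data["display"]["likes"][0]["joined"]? 2021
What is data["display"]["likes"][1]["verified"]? True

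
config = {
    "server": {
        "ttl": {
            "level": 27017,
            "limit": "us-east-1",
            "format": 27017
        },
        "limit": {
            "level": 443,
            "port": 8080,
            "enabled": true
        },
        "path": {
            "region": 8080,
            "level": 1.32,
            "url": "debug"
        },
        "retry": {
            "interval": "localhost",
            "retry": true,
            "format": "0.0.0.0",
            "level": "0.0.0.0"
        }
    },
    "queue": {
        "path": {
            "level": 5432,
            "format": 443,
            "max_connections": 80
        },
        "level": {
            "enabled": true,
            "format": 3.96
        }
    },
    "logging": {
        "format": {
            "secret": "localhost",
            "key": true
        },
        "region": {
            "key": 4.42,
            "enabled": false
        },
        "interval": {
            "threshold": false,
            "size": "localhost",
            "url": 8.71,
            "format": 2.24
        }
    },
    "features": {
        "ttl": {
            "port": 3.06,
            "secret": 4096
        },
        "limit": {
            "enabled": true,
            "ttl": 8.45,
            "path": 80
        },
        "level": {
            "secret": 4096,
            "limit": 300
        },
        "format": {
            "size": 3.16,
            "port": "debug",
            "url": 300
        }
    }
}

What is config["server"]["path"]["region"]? 8080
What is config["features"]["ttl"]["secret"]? 4096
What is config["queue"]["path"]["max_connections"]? 80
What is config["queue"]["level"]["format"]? 3.96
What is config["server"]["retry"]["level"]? "0.0.0.0"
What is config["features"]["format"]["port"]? "debug"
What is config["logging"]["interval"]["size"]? "localhost"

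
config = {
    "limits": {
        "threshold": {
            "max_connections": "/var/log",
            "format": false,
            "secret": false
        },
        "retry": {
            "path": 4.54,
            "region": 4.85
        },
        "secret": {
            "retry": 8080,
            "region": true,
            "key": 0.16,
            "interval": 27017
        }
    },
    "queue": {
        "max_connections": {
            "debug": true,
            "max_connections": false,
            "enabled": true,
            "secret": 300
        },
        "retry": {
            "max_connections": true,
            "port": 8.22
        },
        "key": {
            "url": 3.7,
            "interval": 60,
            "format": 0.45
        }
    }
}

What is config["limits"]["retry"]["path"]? 4.54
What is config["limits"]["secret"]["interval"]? 27017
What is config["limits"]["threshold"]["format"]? False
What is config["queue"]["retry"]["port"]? 8.22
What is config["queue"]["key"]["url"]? 3.7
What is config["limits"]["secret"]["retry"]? 8080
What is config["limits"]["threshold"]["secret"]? False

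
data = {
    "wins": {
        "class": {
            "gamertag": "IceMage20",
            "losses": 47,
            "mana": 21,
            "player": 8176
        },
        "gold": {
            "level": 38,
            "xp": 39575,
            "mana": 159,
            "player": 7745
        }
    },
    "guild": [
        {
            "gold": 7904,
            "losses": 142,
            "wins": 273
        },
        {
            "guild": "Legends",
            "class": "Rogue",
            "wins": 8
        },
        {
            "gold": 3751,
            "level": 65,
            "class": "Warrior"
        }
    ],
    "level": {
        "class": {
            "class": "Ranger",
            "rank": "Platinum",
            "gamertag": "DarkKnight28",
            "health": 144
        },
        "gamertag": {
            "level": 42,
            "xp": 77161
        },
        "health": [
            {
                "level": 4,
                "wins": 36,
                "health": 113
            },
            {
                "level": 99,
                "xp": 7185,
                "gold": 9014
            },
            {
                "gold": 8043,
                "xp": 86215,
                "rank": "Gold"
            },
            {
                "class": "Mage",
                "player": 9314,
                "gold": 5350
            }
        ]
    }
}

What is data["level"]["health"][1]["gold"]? 9014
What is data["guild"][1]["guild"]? "Legends"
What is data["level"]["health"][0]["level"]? 4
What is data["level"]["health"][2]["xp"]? 86215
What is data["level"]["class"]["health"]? 144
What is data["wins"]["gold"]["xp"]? 39575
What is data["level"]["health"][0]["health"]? 113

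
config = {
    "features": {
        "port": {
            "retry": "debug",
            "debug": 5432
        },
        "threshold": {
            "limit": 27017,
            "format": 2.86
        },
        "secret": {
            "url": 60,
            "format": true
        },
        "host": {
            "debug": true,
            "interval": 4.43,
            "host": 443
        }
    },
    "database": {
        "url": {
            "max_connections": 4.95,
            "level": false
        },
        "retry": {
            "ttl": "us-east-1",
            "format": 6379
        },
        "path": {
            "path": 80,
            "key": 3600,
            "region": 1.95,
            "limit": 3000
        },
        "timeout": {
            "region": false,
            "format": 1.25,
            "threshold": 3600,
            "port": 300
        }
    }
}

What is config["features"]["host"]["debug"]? True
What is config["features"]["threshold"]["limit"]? 27017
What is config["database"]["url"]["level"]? False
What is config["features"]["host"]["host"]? 443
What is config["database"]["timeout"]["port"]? 300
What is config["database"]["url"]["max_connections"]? 4.95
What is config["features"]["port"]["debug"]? 5432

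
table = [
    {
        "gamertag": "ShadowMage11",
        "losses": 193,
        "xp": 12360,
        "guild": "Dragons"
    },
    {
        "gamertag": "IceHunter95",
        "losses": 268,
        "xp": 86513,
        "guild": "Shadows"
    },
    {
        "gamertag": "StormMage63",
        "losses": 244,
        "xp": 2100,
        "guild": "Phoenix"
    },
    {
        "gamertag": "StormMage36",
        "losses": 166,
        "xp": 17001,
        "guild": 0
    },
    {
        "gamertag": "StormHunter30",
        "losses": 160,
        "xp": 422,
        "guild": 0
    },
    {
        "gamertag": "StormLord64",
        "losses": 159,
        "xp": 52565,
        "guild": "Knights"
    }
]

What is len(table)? 6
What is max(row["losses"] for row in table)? 268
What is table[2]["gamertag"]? "StormMage63"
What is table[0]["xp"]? 12360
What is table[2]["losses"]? 244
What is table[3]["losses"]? 166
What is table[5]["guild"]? "Knights"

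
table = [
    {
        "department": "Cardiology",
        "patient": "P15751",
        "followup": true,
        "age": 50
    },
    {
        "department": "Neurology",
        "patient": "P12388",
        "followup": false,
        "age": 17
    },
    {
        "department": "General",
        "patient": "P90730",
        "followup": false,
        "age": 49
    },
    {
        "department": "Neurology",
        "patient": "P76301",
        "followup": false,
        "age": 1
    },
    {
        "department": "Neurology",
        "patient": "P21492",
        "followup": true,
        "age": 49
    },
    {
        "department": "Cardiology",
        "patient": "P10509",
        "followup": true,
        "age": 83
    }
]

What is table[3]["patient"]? "P76301"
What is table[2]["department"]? "General"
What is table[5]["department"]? "Cardiology"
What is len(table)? 6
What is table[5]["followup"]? True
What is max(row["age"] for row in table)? 83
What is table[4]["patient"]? "P21492"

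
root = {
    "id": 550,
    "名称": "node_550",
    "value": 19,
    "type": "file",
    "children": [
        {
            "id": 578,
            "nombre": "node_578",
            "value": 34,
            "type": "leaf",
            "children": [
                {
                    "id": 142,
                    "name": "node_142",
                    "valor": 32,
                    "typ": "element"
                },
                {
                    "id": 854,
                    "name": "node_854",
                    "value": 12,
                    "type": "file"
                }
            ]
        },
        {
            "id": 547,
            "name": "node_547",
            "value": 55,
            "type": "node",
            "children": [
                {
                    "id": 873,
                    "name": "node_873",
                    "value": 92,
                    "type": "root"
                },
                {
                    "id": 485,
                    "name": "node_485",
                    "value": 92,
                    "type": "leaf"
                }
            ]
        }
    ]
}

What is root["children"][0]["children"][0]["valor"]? 32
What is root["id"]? 550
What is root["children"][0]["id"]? 578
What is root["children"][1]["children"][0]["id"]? 873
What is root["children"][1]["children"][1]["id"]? 485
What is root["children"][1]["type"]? "node"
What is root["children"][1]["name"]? "node_547"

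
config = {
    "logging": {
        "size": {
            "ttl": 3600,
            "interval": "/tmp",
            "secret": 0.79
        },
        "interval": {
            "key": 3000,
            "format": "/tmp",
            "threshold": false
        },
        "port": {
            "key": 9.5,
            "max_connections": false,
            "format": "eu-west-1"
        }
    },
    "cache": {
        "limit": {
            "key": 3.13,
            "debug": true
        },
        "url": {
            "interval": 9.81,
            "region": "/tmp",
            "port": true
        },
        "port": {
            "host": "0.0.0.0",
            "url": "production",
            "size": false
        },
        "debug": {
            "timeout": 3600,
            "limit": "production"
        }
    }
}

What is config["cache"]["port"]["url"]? "production"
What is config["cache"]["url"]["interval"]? 9.81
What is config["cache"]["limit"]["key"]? 3.13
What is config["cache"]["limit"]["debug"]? True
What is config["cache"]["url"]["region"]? "/tmp"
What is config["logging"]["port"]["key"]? 9.5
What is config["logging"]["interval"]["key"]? 3000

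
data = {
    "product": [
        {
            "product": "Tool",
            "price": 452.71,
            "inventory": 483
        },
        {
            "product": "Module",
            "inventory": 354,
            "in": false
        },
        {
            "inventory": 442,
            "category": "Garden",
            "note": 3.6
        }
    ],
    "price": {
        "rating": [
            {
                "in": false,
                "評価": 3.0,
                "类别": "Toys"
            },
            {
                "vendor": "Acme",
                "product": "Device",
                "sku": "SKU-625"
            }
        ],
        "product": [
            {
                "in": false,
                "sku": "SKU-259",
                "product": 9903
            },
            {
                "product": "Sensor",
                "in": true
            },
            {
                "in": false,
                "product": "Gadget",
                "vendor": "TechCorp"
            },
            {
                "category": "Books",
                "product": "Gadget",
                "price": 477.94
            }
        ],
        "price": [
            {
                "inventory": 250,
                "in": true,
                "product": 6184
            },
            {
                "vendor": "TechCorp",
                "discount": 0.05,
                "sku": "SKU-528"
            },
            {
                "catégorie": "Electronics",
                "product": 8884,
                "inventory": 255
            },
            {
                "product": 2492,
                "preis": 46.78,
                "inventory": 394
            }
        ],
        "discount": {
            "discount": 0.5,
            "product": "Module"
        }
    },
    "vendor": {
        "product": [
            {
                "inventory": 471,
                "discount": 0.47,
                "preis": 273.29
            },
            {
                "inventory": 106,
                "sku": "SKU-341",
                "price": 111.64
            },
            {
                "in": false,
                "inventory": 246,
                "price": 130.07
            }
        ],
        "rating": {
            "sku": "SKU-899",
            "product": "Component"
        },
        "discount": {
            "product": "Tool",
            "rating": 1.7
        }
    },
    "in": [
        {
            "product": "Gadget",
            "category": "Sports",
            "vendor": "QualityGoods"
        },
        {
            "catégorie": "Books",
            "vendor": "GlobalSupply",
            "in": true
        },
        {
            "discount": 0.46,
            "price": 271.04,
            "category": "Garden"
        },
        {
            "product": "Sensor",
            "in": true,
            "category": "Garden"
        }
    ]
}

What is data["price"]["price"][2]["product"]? 8884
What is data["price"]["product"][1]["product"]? "Sensor"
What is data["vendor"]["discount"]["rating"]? 1.7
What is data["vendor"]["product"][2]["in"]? False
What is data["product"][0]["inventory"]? 483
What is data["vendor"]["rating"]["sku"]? "SKU-899"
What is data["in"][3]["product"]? "Sensor"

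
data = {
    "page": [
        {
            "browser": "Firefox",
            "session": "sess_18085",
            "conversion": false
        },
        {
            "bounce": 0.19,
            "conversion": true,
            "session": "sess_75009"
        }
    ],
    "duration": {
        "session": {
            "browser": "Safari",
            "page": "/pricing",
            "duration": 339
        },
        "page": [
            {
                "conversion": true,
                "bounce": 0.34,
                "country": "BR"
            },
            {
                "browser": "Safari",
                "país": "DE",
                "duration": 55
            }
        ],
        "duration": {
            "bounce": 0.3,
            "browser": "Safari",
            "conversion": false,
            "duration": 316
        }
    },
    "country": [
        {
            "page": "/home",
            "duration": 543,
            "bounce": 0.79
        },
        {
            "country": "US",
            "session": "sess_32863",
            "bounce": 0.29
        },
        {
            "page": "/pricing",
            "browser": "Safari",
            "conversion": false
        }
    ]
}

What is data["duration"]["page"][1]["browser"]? "Safari"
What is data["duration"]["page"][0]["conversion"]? True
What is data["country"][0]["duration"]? 543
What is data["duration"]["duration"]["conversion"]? False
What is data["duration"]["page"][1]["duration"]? 55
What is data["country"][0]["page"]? "/home"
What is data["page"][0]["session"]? "sess_18085"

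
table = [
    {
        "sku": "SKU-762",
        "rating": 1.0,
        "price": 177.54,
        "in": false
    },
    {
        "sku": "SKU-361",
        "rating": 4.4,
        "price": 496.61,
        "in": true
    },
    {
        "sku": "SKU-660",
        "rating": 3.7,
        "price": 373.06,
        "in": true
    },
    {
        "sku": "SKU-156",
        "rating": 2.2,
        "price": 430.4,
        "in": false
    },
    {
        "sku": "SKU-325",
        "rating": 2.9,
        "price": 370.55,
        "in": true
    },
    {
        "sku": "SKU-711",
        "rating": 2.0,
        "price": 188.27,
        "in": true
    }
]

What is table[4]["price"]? 370.55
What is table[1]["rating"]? 4.4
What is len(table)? 6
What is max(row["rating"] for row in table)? 4.4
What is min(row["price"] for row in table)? 177.54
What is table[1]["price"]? 496.61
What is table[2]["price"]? 373.06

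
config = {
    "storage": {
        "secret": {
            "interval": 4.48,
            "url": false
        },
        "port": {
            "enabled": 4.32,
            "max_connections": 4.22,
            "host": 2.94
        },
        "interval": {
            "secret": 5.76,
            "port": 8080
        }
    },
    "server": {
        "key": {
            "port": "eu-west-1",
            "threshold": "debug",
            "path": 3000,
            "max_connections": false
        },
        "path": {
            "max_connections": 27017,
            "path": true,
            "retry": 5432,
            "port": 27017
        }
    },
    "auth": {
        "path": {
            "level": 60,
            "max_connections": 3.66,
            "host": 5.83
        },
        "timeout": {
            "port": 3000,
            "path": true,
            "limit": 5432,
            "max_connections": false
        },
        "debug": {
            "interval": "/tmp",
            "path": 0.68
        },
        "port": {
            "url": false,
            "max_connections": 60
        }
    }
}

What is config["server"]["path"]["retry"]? 5432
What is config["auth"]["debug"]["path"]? 0.68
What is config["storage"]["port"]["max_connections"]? 4.22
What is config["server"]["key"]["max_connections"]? False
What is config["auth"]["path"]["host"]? 5.83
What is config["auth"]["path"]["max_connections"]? 3.66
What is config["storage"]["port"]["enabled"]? 4.32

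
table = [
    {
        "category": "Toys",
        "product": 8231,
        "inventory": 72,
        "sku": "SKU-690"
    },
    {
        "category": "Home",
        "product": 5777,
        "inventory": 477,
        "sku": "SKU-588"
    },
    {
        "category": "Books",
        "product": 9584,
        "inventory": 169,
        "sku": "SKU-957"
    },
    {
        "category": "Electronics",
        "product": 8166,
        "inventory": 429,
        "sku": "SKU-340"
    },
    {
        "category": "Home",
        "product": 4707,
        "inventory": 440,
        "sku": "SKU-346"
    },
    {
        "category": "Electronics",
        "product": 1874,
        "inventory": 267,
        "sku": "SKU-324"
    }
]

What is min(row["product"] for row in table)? 1874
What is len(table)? 6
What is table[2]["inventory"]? 169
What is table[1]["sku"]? "SKU-588"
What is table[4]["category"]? "Home"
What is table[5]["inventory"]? 267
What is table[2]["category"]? "Books"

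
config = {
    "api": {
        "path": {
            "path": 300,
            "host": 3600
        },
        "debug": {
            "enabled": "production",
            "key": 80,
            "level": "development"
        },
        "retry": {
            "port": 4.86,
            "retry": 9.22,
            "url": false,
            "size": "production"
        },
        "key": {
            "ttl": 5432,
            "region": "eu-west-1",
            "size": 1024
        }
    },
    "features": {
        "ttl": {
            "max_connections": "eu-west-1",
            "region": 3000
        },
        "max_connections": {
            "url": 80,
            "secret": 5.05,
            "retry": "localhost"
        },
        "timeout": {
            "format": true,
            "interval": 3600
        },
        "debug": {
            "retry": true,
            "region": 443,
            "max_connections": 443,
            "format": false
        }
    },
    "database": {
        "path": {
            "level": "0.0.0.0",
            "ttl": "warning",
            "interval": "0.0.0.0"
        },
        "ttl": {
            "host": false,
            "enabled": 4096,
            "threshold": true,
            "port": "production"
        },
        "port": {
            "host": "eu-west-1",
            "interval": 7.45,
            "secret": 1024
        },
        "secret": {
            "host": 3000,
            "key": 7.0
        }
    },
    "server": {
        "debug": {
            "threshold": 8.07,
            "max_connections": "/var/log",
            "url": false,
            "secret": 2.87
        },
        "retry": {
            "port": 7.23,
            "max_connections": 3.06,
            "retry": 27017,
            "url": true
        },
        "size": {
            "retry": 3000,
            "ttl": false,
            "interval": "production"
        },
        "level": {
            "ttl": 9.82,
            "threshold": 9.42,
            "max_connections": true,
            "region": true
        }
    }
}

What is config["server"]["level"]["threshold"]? 9.42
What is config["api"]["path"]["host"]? 3600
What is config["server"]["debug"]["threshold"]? 8.07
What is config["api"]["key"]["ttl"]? 5432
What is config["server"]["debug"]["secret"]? 2.87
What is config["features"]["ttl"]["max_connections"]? "eu-west-1"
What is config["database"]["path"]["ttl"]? "warning"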